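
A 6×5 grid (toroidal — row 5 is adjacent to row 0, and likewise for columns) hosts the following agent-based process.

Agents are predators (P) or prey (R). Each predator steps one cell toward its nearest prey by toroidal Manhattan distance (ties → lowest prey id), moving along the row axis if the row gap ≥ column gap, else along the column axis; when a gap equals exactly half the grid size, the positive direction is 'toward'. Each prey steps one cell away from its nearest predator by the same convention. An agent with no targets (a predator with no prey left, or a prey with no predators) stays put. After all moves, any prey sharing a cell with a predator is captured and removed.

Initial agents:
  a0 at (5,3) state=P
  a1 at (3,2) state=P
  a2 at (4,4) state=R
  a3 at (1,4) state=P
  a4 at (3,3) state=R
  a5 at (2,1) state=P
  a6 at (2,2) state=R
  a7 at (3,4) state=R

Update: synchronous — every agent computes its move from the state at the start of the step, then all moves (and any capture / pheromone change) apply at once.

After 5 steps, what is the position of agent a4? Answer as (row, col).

(3, 3)

t=1: a0@(4,3):P a1@(3,3):P a2@(3,4):R a3@(2,4):P a4@(3,4):R a5@(2,2):P a6@(1,2):R a7@(3,0):R
t=2: a0@(3,3):P a1@(3,4):P a2@(3,0):R a3@(3,4):P a4@(3,0):R a5@(1,2):P a6@(0,2):R a7@(3,1):R
t=3: a0@(3,4):P a1@(3,0):P a2@(3,1):R a3@(3,0):P a4@(3,1):R a5@(0,2):P a6@(5,2):R
t=4: a0@(3,0):P a1@(3,1):P a2@(3,2):R a3@(3,1):P a4@(3,2):R a5@(5,2):P a6@(4,2):R
t=5: a0@(3,1):P a1@(3,2):P a2@(3,3):R a3@(3,2):P a4@(3,3):R a5@(4,2):P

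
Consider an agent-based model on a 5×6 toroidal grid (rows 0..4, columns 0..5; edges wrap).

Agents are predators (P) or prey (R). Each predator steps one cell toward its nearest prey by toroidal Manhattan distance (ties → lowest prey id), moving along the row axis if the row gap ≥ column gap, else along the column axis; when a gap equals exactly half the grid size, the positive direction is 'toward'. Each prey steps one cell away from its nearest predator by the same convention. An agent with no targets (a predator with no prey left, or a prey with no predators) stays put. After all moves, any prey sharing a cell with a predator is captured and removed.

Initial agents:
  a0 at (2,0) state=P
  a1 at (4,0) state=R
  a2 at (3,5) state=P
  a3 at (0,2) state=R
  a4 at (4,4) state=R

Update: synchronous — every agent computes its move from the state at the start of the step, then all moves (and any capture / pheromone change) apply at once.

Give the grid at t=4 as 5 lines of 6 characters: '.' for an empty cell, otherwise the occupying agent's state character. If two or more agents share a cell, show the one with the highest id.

t=1: a0@(3,0):P a1@(0,0):R a2@(4,5):P a3@(4,2):R a4@(0,4):R
t=2: a0@(4,0):P a1@(1,0):R a2@(0,5):P a3@(4,3):R a4@(1,4):R
t=3: a0@(0,0):P a1@(2,0):R a2@(1,5):P a3@(4,2):R a4@(2,4):R
t=4: a0@(1,0):P a1@(3,0):R a2@(2,5):P a3@(4,3):R a4@(3,4):R

......
P.....
.....P
R...R.
...R..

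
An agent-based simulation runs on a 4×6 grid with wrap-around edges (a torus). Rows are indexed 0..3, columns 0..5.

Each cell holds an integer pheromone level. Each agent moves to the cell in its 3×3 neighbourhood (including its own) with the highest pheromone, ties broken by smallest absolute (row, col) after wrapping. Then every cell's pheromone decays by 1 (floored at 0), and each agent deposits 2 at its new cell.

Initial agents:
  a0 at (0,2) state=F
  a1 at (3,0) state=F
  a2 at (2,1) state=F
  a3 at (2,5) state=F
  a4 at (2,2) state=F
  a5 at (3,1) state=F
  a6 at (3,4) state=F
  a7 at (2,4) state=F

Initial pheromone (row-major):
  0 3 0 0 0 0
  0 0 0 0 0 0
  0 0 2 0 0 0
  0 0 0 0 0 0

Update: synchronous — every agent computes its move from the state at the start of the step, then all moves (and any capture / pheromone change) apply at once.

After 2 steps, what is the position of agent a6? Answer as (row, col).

t=1: a0@(0,1) a1@(0,1) a2@(2,2) a3@(1,0) a4@(2,2) a5@(0,1) a6@(0,3) a7@(1,3) | pheromone: 0 8 0 2 0 0 / 2 0 0 2 0 0 / 0 0 5 0 0 0 / 0 0 0 0 0 0
t=2: a0@(0,1) a1@(0,1) a2@(2,2) a3@(0,1) a4@(2,2) a5@(0,1) a6@(0,3) a7@(2,2) | pheromone: 0 15 0 3 0 0 / 1 0 0 1 0 0 / 0 0 10 0 0 0 / 0 0 0 0 0 0

(0, 3)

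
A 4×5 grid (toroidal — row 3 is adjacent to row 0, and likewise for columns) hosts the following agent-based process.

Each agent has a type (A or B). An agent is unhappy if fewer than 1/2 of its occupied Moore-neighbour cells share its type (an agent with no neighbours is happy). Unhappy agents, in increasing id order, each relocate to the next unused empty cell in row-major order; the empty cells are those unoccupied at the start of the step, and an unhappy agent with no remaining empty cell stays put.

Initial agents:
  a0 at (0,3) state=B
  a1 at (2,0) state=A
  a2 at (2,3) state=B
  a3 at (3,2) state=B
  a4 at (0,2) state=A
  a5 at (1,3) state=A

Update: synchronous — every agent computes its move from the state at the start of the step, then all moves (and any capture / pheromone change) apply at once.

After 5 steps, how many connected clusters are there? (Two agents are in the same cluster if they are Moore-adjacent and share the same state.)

2

t=1: a0@(0,0):B a1@(2,0):A a2@(2,3):B a3@(3,2):B a4@(0,1):A a5@(0,4):A
t=2: a0@(0,2):B a1@(2,0):A a2@(2,3):B a3@(3,2):B a4@(0,3):A a5@(1,0):A
t=3: a0@(0,2):B a1@(2,0):A a2@(2,3):B a3@(3,2):B a4@(0,0):A a5@(1,0):A
t=4: (unchanged — steady state)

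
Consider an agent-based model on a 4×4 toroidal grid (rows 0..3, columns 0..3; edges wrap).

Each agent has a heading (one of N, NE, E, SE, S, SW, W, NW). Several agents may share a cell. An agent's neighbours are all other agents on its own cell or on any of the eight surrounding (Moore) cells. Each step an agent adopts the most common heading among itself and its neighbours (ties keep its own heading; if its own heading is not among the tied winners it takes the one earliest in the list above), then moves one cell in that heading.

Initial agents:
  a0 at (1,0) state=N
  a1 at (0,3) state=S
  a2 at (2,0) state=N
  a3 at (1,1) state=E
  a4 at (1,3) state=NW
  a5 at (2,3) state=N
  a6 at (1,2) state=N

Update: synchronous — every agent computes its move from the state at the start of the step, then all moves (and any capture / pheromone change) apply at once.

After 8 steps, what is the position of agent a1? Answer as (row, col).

t=1: a0@(0,0):N a1@(3,3):N a2@(1,0):N a3@(0,1):N a4@(0,3):N a5@(1,3):N a6@(0,2):N
t=2: a0@(3,0):N a1@(2,3):N a2@(0,0):N a3@(3,1):N a4@(3,3):N a5@(0,3):N a6@(3,2):N
t=3: a0@(2,0):N a1@(1,3):N a2@(3,0):N a3@(2,1):N a4@(2,3):N a5@(3,3):N a6@(2,2):N
t=4: a0@(1,0):N a1@(0,3):N a2@(2,0):N a3@(1,1):N a4@(1,3):N a5@(2,3):N a6@(1,2):N
t=5: a0@(0,0):N a1@(3,3):N a2@(1,0):N a3@(0,1):N a4@(0,3):N a5@(1,3):N a6@(0,2):N
t=6: a0@(3,0):N a1@(2,3):N a2@(0,0):N a3@(3,1):N a4@(3,3):N a5@(0,3):N a6@(3,2):N
t=7: a0@(2,0):N a1@(1,3):N a2@(3,0):N a3@(2,1):N a4@(2,3):N a5@(3,3):N a6@(2,2):N
t=8: a0@(1,0):N a1@(0,3):N a2@(2,0):N a3@(1,1):N a4@(1,3):N a5@(2,3):N a6@(1,2):N

(0, 3)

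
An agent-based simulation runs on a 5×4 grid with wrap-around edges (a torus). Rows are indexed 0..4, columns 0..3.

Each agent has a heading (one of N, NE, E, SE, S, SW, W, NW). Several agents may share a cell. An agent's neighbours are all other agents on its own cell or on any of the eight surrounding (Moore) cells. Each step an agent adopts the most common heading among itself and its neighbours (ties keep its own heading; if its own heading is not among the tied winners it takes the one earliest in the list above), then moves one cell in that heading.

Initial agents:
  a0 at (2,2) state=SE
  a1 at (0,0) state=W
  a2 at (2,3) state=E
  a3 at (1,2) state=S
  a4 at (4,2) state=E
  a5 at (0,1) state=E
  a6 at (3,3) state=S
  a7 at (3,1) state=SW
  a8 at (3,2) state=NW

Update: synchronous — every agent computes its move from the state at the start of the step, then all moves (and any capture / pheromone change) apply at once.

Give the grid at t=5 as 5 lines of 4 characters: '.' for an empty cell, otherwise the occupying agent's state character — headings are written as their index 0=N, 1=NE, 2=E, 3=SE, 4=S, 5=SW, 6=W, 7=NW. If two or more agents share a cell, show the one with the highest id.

..22
...2
....
2..2
22.2

t=1: a0@(3,2):S a1@(0,3):W a2@(3,3):S a3@(1,3):E a4@(4,3):E a5@(0,2):E a6@(3,0):E a7@(4,0):SW a8@(3,3):E
t=2: a0@(4,2):S a1@(0,0):E a2@(3,0):E a3@(1,0):E a4@(4,0):E a5@(0,3):E a6@(3,1):E a7@(4,1):E a8@(3,0):E
t=3: a0@(4,3):E a1@(0,1):E a2@(3,1):E a3@(1,1):E a4@(4,1):E a5@(0,0):E a6@(3,2):E a7@(4,2):E a8@(3,1):E
t=4: a0@(4,0):E a1@(0,2):E a2@(3,2):E a3@(1,2):E a4@(4,2):E a5@(0,1):E a6@(3,3):E a7@(4,3):E a8@(3,2):E
t=5: a0@(4,1):E a1@(0,3):E a2@(3,3):E a3@(1,3):E a4@(4,3):E a5@(0,2):E a6@(3,0):E a7@(4,0):E a8@(3,3):E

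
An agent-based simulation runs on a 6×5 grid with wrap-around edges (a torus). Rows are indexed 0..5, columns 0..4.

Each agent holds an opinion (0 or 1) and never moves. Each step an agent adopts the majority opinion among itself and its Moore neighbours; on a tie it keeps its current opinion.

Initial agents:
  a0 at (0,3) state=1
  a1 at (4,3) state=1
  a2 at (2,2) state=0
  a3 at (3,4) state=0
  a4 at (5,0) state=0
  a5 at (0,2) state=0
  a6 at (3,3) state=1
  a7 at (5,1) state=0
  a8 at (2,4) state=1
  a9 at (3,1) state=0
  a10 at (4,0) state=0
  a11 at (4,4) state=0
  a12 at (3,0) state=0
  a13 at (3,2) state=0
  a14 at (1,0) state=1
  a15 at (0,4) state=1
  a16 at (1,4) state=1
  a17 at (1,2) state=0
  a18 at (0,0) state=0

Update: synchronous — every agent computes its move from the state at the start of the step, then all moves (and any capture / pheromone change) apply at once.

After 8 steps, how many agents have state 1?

t=1: a0@(0,3):1 a1@(4,3):0 a2@(2,2):0 a3@(3,4):0 a4@(5,0):0 a5@(0,2):0 a6@(3,3):0 a7@(5,1):0 a8@(2,4):1 a9@(3,1):0 a10@(4,0):0 a11@(4,4):0 a12@(3,0):0 a13@(3,2):0 a14@(1,0):1 a15@(0,4):1 a16@(1,4):1 a17@(1,2):0 a18@(0,0):0
t=2: (unchanged — steady state)

5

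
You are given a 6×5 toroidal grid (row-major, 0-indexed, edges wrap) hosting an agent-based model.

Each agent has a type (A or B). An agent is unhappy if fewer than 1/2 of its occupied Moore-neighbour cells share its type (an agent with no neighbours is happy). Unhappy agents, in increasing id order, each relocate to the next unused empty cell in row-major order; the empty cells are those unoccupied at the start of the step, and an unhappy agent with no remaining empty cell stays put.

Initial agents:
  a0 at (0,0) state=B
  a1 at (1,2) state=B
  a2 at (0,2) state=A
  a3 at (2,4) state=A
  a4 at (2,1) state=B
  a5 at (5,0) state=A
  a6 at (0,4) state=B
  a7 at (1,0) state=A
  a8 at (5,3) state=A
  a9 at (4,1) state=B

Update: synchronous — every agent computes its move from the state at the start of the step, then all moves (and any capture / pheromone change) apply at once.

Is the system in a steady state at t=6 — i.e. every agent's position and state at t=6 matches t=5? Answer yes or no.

yes

t=1: a0@(0,1):B a1@(1,2):B a2@(0,2):A a3@(2,4):A a4@(2,1):B a5@(0,3):A a6@(1,1):B a7@(1,3):A a8@(5,3):A a9@(1,4):B
t=2: a0@(0,1):B a1@(1,2):B a2@(0,2):A a3@(2,4):A a4@(2,1):B a5@(0,3):A a6@(1,1):B a7@(1,3):A a8@(5,3):A a9@(0,0):B
t=3: (unchanged — steady state)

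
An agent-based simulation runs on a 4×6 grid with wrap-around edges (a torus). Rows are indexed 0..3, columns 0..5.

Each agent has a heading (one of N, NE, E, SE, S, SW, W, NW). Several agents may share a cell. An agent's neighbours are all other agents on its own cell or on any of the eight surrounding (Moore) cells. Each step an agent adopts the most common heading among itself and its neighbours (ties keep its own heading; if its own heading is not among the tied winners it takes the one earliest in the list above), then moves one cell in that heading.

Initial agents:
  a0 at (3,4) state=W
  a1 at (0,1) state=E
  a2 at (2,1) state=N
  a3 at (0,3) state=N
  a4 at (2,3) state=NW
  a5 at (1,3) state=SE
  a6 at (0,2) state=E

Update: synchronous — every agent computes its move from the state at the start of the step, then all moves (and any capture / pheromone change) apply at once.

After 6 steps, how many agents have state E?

t=1: a0@(3,3):W a1@(0,2):E a2@(1,1):N a3@(3,3):N a4@(1,2):NW a5@(2,4):SE a6@(0,3):E
t=2: a0@(3,4):E a1@(0,3):E a2@(0,1):N a3@(3,4):E a4@(1,3):E a5@(3,5):SE a6@(0,4):E
t=3: a0@(3,5):E a1@(0,4):E a2@(3,1):N a3@(3,5):E a4@(1,4):E a5@(3,0):E a6@(0,5):E
t=4: a0@(3,0):E a1@(0,5):E a2@(2,1):N a3@(3,0):E a4@(1,5):E a5@(3,1):E a6@(0,0):E
t=5: a0@(3,1):E a1@(0,0):E a2@(2,2):E a3@(3,1):E a4@(1,0):E a5@(3,2):E a6@(0,1):E
t=6: a0@(3,2):E a1@(0,1):E a2@(2,3):E a3@(3,2):E a4@(1,1):E a5@(3,3):E a6@(0,2):E

7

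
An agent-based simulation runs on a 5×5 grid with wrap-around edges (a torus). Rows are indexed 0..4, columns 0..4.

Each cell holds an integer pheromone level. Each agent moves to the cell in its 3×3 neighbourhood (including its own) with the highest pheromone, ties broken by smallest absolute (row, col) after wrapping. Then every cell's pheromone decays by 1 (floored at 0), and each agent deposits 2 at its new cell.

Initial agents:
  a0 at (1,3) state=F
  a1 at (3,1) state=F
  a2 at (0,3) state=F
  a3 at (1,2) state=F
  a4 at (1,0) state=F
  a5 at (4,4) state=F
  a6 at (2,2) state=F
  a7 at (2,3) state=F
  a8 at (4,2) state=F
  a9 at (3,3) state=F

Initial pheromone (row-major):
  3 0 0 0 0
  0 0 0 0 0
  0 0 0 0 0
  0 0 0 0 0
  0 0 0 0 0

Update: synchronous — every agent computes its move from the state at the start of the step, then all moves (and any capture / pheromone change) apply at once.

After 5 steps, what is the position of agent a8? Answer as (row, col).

(0, 0)

t=1: a0@(0,2) a1@(2,0) a2@(0,2) a3@(0,1) a4@(0,0) a5@(0,0) a6@(1,1) a7@(1,2) a8@(0,1) a9@(2,2) | pheromone: 6 4 4 0 0 / 0 2 2 0 0 / 2 0 2 0 0 / 0 0 0 0 0 / 0 0 0 0 0
t=2: a0@(0,1) a1@(1,1) a2@(0,1) a3@(0,0) a4@(0,0) a5@(0,0) a6@(0,0) a7@(0,1) a8@(0,0) a9@(1,1) | pheromone: 15 9 3 0 0 / 0 5 1 0 0 / 1 0 1 0 0 / 0 0 0 0 0 / 0 0 0 0 0
t=3: a0@(0,0) a1@(0,0) a2@(0,0) a3@(0,0) a4@(0,0) a5@(0,0) a6@(0,0) a7@(0,0) a8@(0,0) a9@(0,0) | pheromone: 34 8 2 0 0 / 0 4 0 0 0 / 0 0 0 0 0 / 0 0 0 0 0 / 0 0 0 0 0
t=4: a0@(0,0) a1@(0,0) a2@(0,0) a3@(0,0) a4@(0,0) a5@(0,0) a6@(0,0) a7@(0,0) a8@(0,0) a9@(0,0) | pheromone: 53 7 1 0 0 / 0 3 0 0 0 / 0 0 0 0 0 / 0 0 0 0 0 / 0 0 0 0 0
t=5: a0@(0,0) a1@(0,0) a2@(0,0) a3@(0,0) a4@(0,0) a5@(0,0) a6@(0,0) a7@(0,0) a8@(0,0) a9@(0,0) | pheromone: 72 6 0 0 0 / 0 2 0 0 0 / 0 0 0 0 0 / 0 0 0 0 0 / 0 0 0 0 0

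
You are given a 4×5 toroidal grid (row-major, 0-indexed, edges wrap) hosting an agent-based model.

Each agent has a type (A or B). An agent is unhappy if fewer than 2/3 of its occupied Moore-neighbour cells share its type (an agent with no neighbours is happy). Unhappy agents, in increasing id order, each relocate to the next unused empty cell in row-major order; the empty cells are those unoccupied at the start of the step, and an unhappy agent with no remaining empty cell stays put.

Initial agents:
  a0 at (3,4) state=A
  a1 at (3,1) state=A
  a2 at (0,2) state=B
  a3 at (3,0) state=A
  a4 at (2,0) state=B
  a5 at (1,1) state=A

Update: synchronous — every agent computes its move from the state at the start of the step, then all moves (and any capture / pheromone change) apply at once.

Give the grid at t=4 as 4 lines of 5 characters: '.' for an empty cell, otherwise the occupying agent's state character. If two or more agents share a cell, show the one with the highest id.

t=1: a0@(0,0):A a1@(0,1):A a2@(0,3):B a3@(3,0):A a4@(0,4):B a5@(1,0):A
t=2: a0@(0,0):A a1@(0,1):A a2@(0,3):B a3@(3,0):A a4@(0,2):B a5@(1,0):A
t=3: a0@(0,0):A a1@(0,1):A a2@(0,3):B a3@(3,0):A a4@(0,4):B a5@(1,0):A
t=4: a0@(0,0):A a1@(0,1):A a2@(0,3):B a3@(3,0):A a4@(0,2):B a5@(1,0):A

AABB.
A....
.....
A....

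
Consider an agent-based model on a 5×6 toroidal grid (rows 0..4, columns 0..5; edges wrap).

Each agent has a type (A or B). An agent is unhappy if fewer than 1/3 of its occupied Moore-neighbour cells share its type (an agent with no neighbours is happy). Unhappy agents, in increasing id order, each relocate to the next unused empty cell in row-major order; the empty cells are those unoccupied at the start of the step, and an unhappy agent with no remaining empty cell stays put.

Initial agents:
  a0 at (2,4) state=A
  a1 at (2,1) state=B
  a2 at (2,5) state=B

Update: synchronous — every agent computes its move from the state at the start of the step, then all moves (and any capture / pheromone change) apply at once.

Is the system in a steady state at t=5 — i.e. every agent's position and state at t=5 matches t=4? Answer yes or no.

t=1: a0@(0,0):A a1@(2,1):B a2@(0,1):B
t=2: a0@(0,2):A a1@(2,1):B a2@(0,3):B
t=3: a0@(0,0):A a1@(2,1):B a2@(0,1):B
t=4: a0@(0,2):A a1@(2,1):B a2@(0,3):B
t=5: a0@(0,0):A a1@(2,1):B a2@(0,1):B

no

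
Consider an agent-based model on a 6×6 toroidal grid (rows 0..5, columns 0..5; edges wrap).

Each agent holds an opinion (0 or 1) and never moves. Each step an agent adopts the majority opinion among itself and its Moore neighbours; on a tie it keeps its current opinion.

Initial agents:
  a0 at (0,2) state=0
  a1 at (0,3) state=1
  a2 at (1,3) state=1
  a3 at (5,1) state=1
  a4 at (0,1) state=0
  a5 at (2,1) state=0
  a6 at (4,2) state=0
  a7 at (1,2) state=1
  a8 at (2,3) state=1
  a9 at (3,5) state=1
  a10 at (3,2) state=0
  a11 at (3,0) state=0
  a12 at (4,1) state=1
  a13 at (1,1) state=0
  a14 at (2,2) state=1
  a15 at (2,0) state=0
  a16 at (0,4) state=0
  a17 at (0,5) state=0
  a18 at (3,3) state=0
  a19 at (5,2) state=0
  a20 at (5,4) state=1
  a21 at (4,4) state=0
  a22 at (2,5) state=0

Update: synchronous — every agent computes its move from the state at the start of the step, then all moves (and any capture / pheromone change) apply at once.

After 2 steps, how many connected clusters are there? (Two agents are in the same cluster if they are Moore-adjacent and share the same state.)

t=1: a0@(0,2):0 a1@(0,3):1 a2@(1,3):1 a3@(5,1):0 a4@(0,1):0 a5@(2,1):0 a6@(4,2):0 a7@(1,2):1 a8@(2,3):1 a9@(3,5):0 a10@(3,2):0 a11@(3,0):0 a12@(4,1):0 a13@(1,1):0 a14@(2,2):1 a15@(2,0):0 a16@(0,4):1 a17@(0,5):0 a18@(3,3):0 a19@(5,2):0 a20@(5,4):0 a21@(4,4):0 a22@(2,5):0
t=2: (unchanged — steady state)

2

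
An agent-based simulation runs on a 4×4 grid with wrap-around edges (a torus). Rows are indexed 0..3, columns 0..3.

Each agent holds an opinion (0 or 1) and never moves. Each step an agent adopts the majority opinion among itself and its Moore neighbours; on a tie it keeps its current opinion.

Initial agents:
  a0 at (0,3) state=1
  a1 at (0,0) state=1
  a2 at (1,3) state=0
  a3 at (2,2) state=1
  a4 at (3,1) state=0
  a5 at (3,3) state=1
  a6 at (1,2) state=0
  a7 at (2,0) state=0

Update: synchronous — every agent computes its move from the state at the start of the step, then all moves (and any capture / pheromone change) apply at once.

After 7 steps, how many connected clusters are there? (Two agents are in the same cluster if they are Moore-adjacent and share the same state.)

t=1: a0@(0,3):1 a1@(0,0):1 a2@(1,3):0 a3@(2,2):0 a4@(3,1):0 a5@(3,3):1 a6@(1,2):0 a7@(2,0):0
t=2: (unchanged — steady state)

2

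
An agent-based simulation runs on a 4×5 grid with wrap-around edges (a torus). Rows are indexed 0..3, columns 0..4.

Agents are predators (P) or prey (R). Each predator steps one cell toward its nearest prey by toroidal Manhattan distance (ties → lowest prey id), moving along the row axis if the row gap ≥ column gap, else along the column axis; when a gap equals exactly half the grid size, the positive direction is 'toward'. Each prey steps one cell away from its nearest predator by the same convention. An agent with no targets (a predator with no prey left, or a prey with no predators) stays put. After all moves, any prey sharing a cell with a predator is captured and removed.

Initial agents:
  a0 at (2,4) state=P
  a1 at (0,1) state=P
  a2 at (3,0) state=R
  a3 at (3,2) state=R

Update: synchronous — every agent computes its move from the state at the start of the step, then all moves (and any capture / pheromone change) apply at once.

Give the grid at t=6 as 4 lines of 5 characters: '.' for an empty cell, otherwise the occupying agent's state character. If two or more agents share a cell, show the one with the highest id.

t=1: a0@(3,4):P a1@(3,1):P a2@(0,0):R a3@(2,2):R
t=2: a0@(0,4):P a1@(0,1):P a2@(1,0):R a3@(1,2):R
t=3: a0@(1,4):P a1@(1,1):P a2@(2,0):R a3@(2,2):R
t=4: a0@(2,4):P a1@(2,1):P a2@(3,0):R a3@(3,2):R
t=5: a0@(3,4):P a1@(3,1):P a2@(0,0):R a3@(0,2):R
t=6: a0@(0,4):P a1@(0,1):P a2@(1,0):R a3@(1,2):R

.P..P
R.R..
.....
.....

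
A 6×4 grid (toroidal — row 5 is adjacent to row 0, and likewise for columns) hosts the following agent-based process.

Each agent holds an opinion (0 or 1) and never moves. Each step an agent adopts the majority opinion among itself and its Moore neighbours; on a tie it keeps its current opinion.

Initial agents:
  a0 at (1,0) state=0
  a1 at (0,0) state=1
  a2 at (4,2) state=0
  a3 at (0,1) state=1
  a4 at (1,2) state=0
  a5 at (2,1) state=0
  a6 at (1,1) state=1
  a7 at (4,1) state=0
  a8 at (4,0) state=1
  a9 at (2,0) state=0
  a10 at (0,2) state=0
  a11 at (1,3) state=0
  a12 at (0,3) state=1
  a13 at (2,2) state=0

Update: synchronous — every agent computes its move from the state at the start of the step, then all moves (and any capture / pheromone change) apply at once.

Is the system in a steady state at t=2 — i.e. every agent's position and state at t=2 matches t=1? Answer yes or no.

no

t=1: a0@(1,0):0 a1@(0,0):1 a2@(4,2):0 a3@(0,1):1 a4@(1,2):0 a5@(2,1):0 a6@(1,1):0 a7@(4,1):0 a8@(4,0):1 a9@(2,0):0 a10@(0,2):0 a11@(1,3):0 a12@(0,3):0 a13@(2,2):0
t=2: a0@(1,0):0 a1@(0,0):0 a2@(4,2):0 a3@(0,1):0 a4@(1,2):0 a5@(2,1):0 a6@(1,1):0 a7@(4,1):0 a8@(4,0):1 a9@(2,0):0 a10@(0,2):0 a11@(1,3):0 a12@(0,3):0 a13@(2,2):0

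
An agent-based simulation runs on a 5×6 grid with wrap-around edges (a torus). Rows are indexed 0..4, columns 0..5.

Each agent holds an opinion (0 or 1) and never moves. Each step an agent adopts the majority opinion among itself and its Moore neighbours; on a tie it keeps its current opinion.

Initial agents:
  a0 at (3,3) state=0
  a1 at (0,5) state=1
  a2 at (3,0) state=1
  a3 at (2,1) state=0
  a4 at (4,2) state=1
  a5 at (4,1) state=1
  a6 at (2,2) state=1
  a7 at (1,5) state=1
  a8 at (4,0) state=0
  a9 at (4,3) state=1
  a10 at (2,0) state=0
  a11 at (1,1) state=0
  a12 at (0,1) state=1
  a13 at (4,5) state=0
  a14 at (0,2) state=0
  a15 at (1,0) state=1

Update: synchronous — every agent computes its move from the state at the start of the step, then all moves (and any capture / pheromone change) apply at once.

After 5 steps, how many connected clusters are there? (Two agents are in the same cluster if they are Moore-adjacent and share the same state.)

t=1: a0@(3,3):1 a1@(0,5):1 a2@(3,0):0 a3@(2,1):0 a4@(4,2):1 a5@(4,1):1 a6@(2,2):0 a7@(1,5):1 a8@(4,0):1 a9@(4,3):1 a10@(2,0):0 a11@(1,1):0 a12@(0,1):1 a13@(4,5):0 a14@(0,2):1 a15@(1,0):1
t=2: (unchanged — steady state)

2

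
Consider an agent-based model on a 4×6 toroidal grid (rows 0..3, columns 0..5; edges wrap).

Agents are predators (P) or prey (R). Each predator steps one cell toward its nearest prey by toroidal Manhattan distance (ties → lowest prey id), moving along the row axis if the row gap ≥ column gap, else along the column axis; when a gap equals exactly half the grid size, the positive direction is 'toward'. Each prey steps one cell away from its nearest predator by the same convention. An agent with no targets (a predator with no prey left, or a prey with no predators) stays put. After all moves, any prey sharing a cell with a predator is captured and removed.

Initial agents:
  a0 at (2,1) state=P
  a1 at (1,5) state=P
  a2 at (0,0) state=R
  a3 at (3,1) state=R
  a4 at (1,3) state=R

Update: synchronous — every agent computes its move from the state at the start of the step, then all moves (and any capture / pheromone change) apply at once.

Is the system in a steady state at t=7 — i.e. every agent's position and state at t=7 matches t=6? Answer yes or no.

no

t=1: a0@(3,1):P a1@(0,5):P a2@(3,0):R a3@(0,1):R a4@(1,2):R
t=2: a0@(3,0):P a1@(3,5):P a3@(1,1):R a4@(0,2):R
t=3: a0@(0,0):P a1@(0,5):P a3@(0,1):R a4@(0,3):R
t=4: a0@(0,1):P a1@(0,0):P a3@(0,2):R a4@(0,2):R
t=5: a0@(0,2):P a1@(0,1):P a3@(0,3):R a4@(0,3):R
t=6: a0@(0,3):P a1@(0,2):P a3@(0,4):R a4@(0,4):R
t=7: a0@(0,4):P a1@(0,3):P a3@(0,5):R a4@(0,5):R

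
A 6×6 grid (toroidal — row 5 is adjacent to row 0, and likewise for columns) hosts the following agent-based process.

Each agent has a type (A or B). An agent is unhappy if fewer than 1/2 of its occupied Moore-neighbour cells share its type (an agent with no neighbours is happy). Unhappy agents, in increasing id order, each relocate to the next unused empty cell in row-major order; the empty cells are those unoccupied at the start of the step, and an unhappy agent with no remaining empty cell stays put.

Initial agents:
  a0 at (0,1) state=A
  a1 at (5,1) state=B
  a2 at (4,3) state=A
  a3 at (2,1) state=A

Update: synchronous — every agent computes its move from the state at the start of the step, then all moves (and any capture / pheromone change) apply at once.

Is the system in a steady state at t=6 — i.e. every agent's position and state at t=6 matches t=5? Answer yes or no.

yes

t=1: a0@(0,0):A a1@(0,2):B a2@(4,3):A a3@(2,1):A
t=2: (unchanged — steady state)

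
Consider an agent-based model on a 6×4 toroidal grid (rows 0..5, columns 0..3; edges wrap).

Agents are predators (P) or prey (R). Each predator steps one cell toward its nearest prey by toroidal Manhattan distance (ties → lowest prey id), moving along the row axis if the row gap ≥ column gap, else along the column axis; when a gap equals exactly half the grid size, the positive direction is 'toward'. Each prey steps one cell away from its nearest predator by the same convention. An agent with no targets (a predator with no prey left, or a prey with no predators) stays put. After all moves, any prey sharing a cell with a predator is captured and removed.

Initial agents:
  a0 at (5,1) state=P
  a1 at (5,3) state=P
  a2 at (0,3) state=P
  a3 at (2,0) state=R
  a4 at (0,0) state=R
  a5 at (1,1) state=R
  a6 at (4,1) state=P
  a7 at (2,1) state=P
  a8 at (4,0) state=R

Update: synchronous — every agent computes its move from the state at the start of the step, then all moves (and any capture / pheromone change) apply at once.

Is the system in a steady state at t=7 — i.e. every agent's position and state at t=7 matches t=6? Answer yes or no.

yes

t=1: a0@(0,1):P a1@(0,3):P a2@(0,0):P a3@(2,3):R a6@(4,0):P a7@(2,0):P a8@(4,3):R
t=2: a0@(1,1):P a1@(1,3):P a2@(1,0):P a3@(2,2):R a6@(4,3):P a7@(2,3):P a8@(4,2):R
t=3: a0@(2,1):P a1@(2,3):P a2@(1,1):P a6@(4,2):P a7@(2,2):P a8@(4,1):R
t=4: a0@(3,1):P a1@(3,3):P a2@(2,1):P a6@(4,1):P a7@(3,2):P a8@(4,0):R
t=5: a0@(4,1):P a1@(4,3):P a2@(3,1):P a6@(4,0):P a7@(3,3):P
t=6: (unchanged — steady state)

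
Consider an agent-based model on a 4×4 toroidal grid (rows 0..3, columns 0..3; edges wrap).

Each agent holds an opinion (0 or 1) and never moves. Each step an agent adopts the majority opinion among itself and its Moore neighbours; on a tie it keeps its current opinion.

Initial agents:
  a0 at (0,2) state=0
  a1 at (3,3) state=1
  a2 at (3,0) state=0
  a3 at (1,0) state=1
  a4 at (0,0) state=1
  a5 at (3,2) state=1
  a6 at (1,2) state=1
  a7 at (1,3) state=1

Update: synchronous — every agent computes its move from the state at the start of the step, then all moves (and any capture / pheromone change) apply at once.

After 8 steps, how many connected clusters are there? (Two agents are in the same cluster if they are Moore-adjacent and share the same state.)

1

t=1: a0@(0,2):1 a1@(3,3):1 a2@(3,0):1 a3@(1,0):1 a4@(0,0):1 a5@(3,2):1 a6@(1,2):1 a7@(1,3):1
t=2: (unchanged — steady state)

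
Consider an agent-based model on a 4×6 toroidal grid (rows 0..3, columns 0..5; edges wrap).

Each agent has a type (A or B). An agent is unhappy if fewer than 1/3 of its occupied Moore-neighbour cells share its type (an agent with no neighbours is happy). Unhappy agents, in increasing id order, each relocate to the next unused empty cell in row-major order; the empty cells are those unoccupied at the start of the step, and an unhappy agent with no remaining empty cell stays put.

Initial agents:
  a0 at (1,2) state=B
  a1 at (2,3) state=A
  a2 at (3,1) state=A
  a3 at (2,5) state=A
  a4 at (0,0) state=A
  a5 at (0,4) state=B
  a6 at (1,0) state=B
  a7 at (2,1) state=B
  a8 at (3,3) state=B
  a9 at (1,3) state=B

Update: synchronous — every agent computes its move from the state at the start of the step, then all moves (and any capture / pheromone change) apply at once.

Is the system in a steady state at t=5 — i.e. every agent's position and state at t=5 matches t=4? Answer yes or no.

yes

t=1: a0@(1,2):B a1@(0,1):A a2@(3,1):A a3@(0,2):A a4@(0,0):A a5@(0,4):B a6@(1,0):B a7@(2,1):B a8@(3,3):B a9@(1,3):B
t=2: (unchanged — steady state)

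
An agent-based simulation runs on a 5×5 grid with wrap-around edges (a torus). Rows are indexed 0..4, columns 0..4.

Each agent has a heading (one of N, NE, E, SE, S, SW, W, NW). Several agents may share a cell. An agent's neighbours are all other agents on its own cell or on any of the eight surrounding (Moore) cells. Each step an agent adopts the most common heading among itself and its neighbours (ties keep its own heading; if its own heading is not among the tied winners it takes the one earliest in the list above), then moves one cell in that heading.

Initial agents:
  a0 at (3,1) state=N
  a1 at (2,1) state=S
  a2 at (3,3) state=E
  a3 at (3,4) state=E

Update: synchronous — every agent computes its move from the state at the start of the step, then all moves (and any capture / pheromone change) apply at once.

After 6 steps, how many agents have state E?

t=1: a0@(2,1):N a1@(3,1):S a2@(3,4):E a3@(3,0):E
t=2: a0@(1,1):N a1@(4,1):S a2@(3,0):E a3@(3,1):E
t=3: a0@(0,1):N a1@(4,2):E a2@(3,1):E a3@(3,2):E
t=4: a0@(4,1):N a1@(4,3):E a2@(3,2):E a3@(3,3):E
t=5: a0@(3,1):N a1@(4,4):E a2@(3,3):E a3@(3,4):E
t=6: a0@(2,1):N a1@(4,0):E a2@(3,4):E a3@(3,0):E

3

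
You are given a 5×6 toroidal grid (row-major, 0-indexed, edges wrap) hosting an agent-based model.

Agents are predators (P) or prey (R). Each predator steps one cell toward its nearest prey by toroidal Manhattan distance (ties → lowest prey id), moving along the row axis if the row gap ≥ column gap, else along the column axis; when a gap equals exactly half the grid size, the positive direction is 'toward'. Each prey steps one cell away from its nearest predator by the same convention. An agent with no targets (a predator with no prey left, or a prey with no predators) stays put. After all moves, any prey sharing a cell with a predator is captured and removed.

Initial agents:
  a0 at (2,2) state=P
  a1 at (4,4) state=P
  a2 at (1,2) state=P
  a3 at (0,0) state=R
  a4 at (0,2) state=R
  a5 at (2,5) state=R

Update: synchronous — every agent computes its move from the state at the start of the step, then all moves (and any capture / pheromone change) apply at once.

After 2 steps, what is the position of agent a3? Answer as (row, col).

(0, 0)

t=1: a0@(1,2):P a1@(4,5):P a2@(0,2):P a3@(0,1):R a4@(4,2):R a5@(2,4):R
t=2: a0@(0,2):P a1@(4,0):P a2@(0,1):P a3@(0,0):R a4@(3,2):R a5@(2,5):R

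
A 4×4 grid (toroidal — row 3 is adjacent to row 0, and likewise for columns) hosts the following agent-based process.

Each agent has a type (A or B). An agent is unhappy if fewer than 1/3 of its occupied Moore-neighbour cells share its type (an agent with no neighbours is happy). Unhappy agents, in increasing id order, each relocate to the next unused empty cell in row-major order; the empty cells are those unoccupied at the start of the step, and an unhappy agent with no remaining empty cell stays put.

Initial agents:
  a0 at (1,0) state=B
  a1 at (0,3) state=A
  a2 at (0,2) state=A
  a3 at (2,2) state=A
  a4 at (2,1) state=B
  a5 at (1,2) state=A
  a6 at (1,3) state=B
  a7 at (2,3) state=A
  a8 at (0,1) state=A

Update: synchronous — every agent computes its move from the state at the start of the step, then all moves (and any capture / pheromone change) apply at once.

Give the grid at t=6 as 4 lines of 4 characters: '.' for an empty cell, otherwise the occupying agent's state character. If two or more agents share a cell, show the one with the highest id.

t=1: a0@(1,0):B a1@(0,3):A a2@(0,2):A a3@(2,2):A a4@(2,1):B a5@(1,2):A a6@(0,0):B a7@(2,3):A a8@(0,1):A
t=2: (unchanged — steady state)

BAAA
B.A.
.BAA
....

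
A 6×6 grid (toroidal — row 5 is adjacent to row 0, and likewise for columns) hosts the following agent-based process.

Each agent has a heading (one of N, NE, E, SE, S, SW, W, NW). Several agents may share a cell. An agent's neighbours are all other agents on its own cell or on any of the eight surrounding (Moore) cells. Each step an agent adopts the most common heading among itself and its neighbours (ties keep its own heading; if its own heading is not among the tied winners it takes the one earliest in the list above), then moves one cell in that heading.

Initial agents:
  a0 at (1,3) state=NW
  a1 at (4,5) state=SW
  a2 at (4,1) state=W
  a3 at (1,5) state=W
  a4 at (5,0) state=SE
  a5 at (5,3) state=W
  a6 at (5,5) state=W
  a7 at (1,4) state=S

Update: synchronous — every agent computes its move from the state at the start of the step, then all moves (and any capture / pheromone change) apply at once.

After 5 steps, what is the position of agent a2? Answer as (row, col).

(4, 2)

t=1: a0@(0,2):NW a1@(5,4):SW a2@(4,0):W a3@(1,4):W a4@(5,5):W a5@(5,2):W a6@(5,4):W a7@(2,4):S
t=2: a0@(5,1):NW a1@(5,3):W a2@(4,5):W a3@(1,3):W a4@(5,4):W a5@(5,1):W a6@(5,3):W a7@(3,4):S
t=3: a0@(4,0):NW a1@(5,2):W a2@(4,4):W a3@(1,2):W a4@(5,3):W a5@(5,0):W a6@(5,2):W a7@(4,4):S
t=4: a0@(3,5):NW a1@(5,1):W a2@(4,3):W a3@(1,1):W a4@(5,2):W a5@(5,5):W a6@(5,1):W a7@(4,3):W
t=5: a0@(2,4):NW a1@(5,0):W a2@(4,2):W a3@(1,0):W a4@(5,1):W a5@(5,4):W a6@(5,0):W a7@(4,2):W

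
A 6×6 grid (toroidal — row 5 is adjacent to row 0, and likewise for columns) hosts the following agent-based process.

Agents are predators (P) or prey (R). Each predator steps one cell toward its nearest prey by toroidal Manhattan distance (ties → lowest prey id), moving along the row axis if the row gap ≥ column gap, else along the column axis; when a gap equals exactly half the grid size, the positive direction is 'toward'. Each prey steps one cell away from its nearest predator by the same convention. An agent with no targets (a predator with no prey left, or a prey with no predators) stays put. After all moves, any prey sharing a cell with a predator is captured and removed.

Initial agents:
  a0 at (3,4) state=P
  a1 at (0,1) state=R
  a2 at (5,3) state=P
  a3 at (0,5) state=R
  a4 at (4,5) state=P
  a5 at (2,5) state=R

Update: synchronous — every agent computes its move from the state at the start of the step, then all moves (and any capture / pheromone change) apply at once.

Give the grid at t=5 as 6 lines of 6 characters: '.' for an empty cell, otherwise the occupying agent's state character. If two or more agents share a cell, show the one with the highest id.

t=1: a0@(2,4):P a1@(0,0):R a2@(5,2):P a3@(1,5):R a4@(5,5):P a5@(1,5):R
t=2: a0@(1,4):P a1@(1,0):R a2@(5,1):P a4@(0,5):P
t=3: a0@(1,5):P a1@(1,1):R a2@(0,1):P a4@(1,5):P
t=4: a0@(1,0):P a1@(2,1):R a2@(1,1):P a4@(1,0):P
t=5: a0@(2,0):P a1@(3,1):R a2@(2,1):P a4@(2,0):P

......
......
PP....
.R....
......
......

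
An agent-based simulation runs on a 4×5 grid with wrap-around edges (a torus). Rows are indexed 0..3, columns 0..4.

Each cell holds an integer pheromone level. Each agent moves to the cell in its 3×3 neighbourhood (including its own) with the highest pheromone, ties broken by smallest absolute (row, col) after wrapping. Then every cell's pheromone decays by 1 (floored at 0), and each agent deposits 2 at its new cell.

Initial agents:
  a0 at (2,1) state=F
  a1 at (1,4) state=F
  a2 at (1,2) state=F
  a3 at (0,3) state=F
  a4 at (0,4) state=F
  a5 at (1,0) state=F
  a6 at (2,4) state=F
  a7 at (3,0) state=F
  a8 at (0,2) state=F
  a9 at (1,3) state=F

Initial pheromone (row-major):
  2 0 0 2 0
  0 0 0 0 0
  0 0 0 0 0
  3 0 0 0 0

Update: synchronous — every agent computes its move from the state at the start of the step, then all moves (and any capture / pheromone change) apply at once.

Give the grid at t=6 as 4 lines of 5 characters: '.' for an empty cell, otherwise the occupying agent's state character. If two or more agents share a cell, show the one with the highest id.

...F.
.....
.....
F....

t=1: a0@(3,0) a1@(0,0) a2@(0,3) a3@(0,3) a4@(3,0) a5@(0,0) a6@(3,0) a7@(3,0) a8@(0,3) a9@(0,3) | pheromone: 5 0 0 9 0 / 0 0 0 0 0 / 0 0 0 0 0 / 10 0 0 0 0
t=2: a0@(3,0) a1@(3,0) a2@(0,3) a3@(0,3) a4@(3,0) a5@(3,0) a6@(3,0) a7@(3,0) a8@(0,3) a9@(0,3) | pheromone: 4 0 0 16 0 / 0 0 0 0 0 / 0 0 0 0 0 / 21 0 0 0 0
t=3: a0@(3,0) a1@(3,0) a2@(0,3) a3@(0,3) a4@(3,0) a5@(3,0) a6@(3,0) a7@(3,0) a8@(0,3) a9@(0,3) | pheromone: 3 0 0 23 0 / 0 0 0 0 0 / 0 0 0 0 0 / 32 0 0 0 0
t=4: a0@(3,0) a1@(3,0) a2@(0,3) a3@(0,3) a4@(3,0) a5@(3,0) a6@(3,0) a7@(3,0) a8@(0,3) a9@(0,3) | pheromone: 2 0 0 30 0 / 0 0 0 0 0 / 0 0 0 0 0 / 43 0 0 0 0
t=5: a0@(3,0) a1@(3,0) a2@(0,3) a3@(0,3) a4@(3,0) a5@(3,0) a6@(3,0) a7@(3,0) a8@(0,3) a9@(0,3) | pheromone: 1 0 0 37 0 / 0 0 0 0 0 / 0 0 0 0 0 / 54 0 0 0 0
t=6: a0@(3,0) a1@(3,0) a2@(0,3) a3@(0,3) a4@(3,0) a5@(3,0) a6@(3,0) a7@(3,0) a8@(0,3) a9@(0,3) | pheromone: 0 0 0 44 0 / 0 0 0 0 0 / 0 0 0 0 0 / 65 0 0 0 0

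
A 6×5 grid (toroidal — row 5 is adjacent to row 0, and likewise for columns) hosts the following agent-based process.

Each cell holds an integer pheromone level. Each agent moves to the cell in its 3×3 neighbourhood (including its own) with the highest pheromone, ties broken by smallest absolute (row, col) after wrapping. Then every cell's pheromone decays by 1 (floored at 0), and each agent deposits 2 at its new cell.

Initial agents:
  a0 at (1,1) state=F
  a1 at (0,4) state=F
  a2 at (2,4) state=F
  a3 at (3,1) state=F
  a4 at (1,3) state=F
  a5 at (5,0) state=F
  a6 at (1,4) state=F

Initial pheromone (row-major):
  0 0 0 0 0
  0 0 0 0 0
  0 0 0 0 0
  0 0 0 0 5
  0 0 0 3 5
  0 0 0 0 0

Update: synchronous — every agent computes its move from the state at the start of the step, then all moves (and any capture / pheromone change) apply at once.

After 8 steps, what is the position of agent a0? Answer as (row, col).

(0, 0)

t=1: a0@(0,0) a1@(0,0) a2@(3,4) a3@(2,0) a4@(0,2) a5@(4,4) a6@(0,0) | pheromone: 6 0 2 0 0 / 0 0 0 0 0 / 2 0 0 0 0 / 0 0 0 0 6 / 0 0 0 2 6 / 0 0 0 0 0
t=2: a0@(0,0) a1@(0,0) a2@(3,4) a3@(3,4) a4@(0,2) a5@(3,4) a6@(0,0) | pheromone: 11 0 3 0 0 / 0 0 0 0 0 / 1 0 0 0 0 / 0 0 0 0 11 / 0 0 0 1 5 / 0 0 0 0 0
t=3: a0@(0,0) a1@(0,0) a2@(3,4) a3@(3,4) a4@(0,2) a5@(3,4) a6@(0,0) | pheromone: 16 0 4 0 0 / 0 0 0 0 0 / 0 0 0 0 0 / 0 0 0 0 16 / 0 0 0 0 4 / 0 0 0 0 0
t=4: a0@(0,0) a1@(0,0) a2@(3,4) a3@(3,4) a4@(0,2) a5@(3,4) a6@(0,0) | pheromone: 21 0 5 0 0 / 0 0 0 0 0 / 0 0 0 0 0 / 0 0 0 0 21 / 0 0 0 0 3 / 0 0 0 0 0
t=5: a0@(0,0) a1@(0,0) a2@(3,4) a3@(3,4) a4@(0,2) a5@(3,4) a6@(0,0) | pheromone: 26 0 6 0 0 / 0 0 0 0 0 / 0 0 0 0 0 / 0 0 0 0 26 / 0 0 0 0 2 / 0 0 0 0 0
t=6: a0@(0,0) a1@(0,0) a2@(3,4) a3@(3,4) a4@(0,2) a5@(3,4) a6@(0,0) | pheromone: 31 0 7 0 0 / 0 0 0 0 0 / 0 0 0 0 0 / 0 0 0 0 31 / 0 0 0 0 1 / 0 0 0 0 0
t=7: a0@(0,0) a1@(0,0) a2@(3,4) a3@(3,4) a4@(0,2) a5@(3,4) a6@(0,0) | pheromone: 36 0 8 0 0 / 0 0 0 0 0 / 0 0 0 0 0 / 0 0 0 0 36 / 0 0 0 0 0 / 0 0 0 0 0
t=8: a0@(0,0) a1@(0,0) a2@(3,4) a3@(3,4) a4@(0,2) a5@(3,4) a6@(0,0) | pheromone: 41 0 9 0 0 / 0 0 0 0 0 / 0 0 0 0 0 / 0 0 0 0 41 / 0 0 0 0 0 / 0 0 0 0 0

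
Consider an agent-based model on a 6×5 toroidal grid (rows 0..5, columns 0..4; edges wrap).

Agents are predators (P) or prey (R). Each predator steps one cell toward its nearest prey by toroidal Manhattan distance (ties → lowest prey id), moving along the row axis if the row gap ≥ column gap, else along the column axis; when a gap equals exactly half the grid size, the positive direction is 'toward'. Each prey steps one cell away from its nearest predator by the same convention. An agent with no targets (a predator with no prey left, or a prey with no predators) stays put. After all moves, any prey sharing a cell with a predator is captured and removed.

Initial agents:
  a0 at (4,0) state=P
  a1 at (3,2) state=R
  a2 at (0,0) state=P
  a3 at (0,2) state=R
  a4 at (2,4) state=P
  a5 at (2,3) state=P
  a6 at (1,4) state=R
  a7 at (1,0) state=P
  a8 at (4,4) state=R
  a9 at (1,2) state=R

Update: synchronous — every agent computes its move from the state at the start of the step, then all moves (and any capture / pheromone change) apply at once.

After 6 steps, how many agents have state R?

3

t=1: a0@(4,4):P a1@(4,2):R a2@(0,1):P a3@(0,3):R a4@(1,4):P a5@(3,3):P a6@(0,4):R a7@(1,4):P a8@(4,3):R a9@(0,2):R
t=2: a0@(4,3):P a1@(4,1):R a2@(0,2):P a4@(0,4):P a5@(4,3):P a6@(5,4):R a7@(0,4):P a8@(4,2):R a9@(0,3):R
t=3: a0@(4,2):P a1@(4,0):R a2@(0,3):P a4@(5,4):P a5@(4,2):P a6@(4,4):R a7@(5,4):P a8@(4,1):R a9@(0,4):R
t=4: a0@(4,1):P a2@(0,4):P a4@(4,4):P a5@(4,1):P a6@(3,4):R a7@(4,4):P a8@(4,0):R a9@(0,0):R
t=5: a0@(4,0):P a2@(0,0):P a4@(3,4):P a5@(4,0):P a6@(2,4):R a7@(3,4):P a8@(4,4):R a9@(0,1):R
t=6: a0@(4,4):P a2@(0,1):P a4@(2,4):P a5@(4,4):P a6@(1,4):R a7@(2,4):P a8@(4,3):R a9@(0,2):R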